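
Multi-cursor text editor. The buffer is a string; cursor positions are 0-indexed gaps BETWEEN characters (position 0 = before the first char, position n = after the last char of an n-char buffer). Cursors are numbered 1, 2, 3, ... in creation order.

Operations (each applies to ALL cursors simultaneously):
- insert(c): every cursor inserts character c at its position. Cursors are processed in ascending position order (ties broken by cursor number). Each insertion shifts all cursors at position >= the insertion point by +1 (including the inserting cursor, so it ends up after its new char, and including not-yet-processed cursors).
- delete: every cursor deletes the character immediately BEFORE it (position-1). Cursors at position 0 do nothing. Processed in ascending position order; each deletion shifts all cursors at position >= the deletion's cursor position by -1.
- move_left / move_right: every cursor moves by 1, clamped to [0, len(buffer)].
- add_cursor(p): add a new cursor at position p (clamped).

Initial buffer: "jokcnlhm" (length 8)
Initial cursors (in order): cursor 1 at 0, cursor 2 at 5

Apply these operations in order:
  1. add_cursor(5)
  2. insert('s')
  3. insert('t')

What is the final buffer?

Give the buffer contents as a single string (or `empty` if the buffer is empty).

Answer: stjokcnssttlhm

Derivation:
After op 1 (add_cursor(5)): buffer="jokcnlhm" (len 8), cursors c1@0 c2@5 c3@5, authorship ........
After op 2 (insert('s')): buffer="sjokcnsslhm" (len 11), cursors c1@1 c2@8 c3@8, authorship 1.....23...
After op 3 (insert('t')): buffer="stjokcnssttlhm" (len 14), cursors c1@2 c2@11 c3@11, authorship 11.....2323...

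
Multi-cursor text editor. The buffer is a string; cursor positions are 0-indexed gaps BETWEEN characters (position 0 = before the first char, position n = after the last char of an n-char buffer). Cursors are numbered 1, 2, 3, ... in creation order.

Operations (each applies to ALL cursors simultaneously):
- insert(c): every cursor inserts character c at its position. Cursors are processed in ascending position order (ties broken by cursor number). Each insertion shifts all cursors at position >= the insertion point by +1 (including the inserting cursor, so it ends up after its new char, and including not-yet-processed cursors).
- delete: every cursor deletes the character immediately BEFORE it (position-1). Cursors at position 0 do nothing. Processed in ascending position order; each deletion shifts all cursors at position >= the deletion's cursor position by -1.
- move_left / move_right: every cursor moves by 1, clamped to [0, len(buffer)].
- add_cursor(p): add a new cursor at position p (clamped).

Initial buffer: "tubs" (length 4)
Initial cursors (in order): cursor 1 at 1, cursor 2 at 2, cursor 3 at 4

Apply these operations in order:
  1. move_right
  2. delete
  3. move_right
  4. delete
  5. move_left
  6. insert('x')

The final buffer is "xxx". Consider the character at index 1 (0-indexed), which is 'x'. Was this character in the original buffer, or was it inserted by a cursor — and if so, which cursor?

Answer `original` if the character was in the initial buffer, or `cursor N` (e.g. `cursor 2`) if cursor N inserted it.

Answer: cursor 2

Derivation:
After op 1 (move_right): buffer="tubs" (len 4), cursors c1@2 c2@3 c3@4, authorship ....
After op 2 (delete): buffer="t" (len 1), cursors c1@1 c2@1 c3@1, authorship .
After op 3 (move_right): buffer="t" (len 1), cursors c1@1 c2@1 c3@1, authorship .
After op 4 (delete): buffer="" (len 0), cursors c1@0 c2@0 c3@0, authorship 
After op 5 (move_left): buffer="" (len 0), cursors c1@0 c2@0 c3@0, authorship 
After op 6 (insert('x')): buffer="xxx" (len 3), cursors c1@3 c2@3 c3@3, authorship 123
Authorship (.=original, N=cursor N): 1 2 3
Index 1: author = 2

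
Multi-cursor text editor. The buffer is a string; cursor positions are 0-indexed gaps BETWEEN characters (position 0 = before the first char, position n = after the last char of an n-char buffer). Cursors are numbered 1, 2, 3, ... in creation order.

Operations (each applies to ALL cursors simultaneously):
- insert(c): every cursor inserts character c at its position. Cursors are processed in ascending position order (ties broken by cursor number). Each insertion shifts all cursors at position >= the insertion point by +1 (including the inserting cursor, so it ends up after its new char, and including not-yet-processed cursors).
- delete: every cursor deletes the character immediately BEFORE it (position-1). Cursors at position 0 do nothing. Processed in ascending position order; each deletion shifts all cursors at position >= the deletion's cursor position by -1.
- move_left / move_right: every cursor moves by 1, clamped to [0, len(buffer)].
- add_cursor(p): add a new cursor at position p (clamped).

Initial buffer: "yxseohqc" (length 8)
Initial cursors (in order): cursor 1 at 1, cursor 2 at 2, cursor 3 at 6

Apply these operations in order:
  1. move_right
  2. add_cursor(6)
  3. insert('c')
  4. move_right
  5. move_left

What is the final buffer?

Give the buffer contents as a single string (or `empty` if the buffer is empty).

After op 1 (move_right): buffer="yxseohqc" (len 8), cursors c1@2 c2@3 c3@7, authorship ........
After op 2 (add_cursor(6)): buffer="yxseohqc" (len 8), cursors c1@2 c2@3 c4@6 c3@7, authorship ........
After op 3 (insert('c')): buffer="yxcsceohcqcc" (len 12), cursors c1@3 c2@5 c4@9 c3@11, authorship ..1.2...4.3.
After op 4 (move_right): buffer="yxcsceohcqcc" (len 12), cursors c1@4 c2@6 c4@10 c3@12, authorship ..1.2...4.3.
After op 5 (move_left): buffer="yxcsceohcqcc" (len 12), cursors c1@3 c2@5 c4@9 c3@11, authorship ..1.2...4.3.

Answer: yxcsceohcqcc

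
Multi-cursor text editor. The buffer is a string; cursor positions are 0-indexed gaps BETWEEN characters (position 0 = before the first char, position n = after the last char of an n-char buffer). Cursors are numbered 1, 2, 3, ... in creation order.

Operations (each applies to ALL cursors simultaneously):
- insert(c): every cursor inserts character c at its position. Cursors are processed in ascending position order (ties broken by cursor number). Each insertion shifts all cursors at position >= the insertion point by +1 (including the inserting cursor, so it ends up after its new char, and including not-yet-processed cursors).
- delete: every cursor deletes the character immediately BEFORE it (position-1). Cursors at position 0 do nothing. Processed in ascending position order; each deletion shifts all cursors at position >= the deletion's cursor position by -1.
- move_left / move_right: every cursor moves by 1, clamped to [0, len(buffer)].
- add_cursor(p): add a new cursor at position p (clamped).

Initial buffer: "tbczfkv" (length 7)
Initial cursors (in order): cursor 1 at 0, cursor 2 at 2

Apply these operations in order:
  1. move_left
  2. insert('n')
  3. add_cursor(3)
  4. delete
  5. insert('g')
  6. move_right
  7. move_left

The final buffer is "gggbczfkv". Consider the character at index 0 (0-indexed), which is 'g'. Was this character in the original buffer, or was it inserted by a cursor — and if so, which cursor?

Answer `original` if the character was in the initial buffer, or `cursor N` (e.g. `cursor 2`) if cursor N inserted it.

Answer: cursor 1

Derivation:
After op 1 (move_left): buffer="tbczfkv" (len 7), cursors c1@0 c2@1, authorship .......
After op 2 (insert('n')): buffer="ntnbczfkv" (len 9), cursors c1@1 c2@3, authorship 1.2......
After op 3 (add_cursor(3)): buffer="ntnbczfkv" (len 9), cursors c1@1 c2@3 c3@3, authorship 1.2......
After op 4 (delete): buffer="bczfkv" (len 6), cursors c1@0 c2@0 c3@0, authorship ......
After op 5 (insert('g')): buffer="gggbczfkv" (len 9), cursors c1@3 c2@3 c3@3, authorship 123......
After op 6 (move_right): buffer="gggbczfkv" (len 9), cursors c1@4 c2@4 c3@4, authorship 123......
After op 7 (move_left): buffer="gggbczfkv" (len 9), cursors c1@3 c2@3 c3@3, authorship 123......
Authorship (.=original, N=cursor N): 1 2 3 . . . . . .
Index 0: author = 1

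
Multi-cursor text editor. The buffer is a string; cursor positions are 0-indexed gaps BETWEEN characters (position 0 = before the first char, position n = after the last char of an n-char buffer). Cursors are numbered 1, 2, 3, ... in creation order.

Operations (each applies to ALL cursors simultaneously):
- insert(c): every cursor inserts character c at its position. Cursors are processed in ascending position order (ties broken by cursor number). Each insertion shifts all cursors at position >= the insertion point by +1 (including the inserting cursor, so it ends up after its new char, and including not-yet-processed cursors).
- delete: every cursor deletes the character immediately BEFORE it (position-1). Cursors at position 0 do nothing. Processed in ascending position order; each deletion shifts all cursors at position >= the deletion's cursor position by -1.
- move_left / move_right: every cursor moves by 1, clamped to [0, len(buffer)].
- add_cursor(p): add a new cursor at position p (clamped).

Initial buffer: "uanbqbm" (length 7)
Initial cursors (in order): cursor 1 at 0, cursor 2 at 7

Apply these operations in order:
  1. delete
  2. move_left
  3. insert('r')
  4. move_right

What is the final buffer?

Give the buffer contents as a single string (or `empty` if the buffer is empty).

Answer: ruanbqrb

Derivation:
After op 1 (delete): buffer="uanbqb" (len 6), cursors c1@0 c2@6, authorship ......
After op 2 (move_left): buffer="uanbqb" (len 6), cursors c1@0 c2@5, authorship ......
After op 3 (insert('r')): buffer="ruanbqrb" (len 8), cursors c1@1 c2@7, authorship 1.....2.
After op 4 (move_right): buffer="ruanbqrb" (len 8), cursors c1@2 c2@8, authorship 1.....2.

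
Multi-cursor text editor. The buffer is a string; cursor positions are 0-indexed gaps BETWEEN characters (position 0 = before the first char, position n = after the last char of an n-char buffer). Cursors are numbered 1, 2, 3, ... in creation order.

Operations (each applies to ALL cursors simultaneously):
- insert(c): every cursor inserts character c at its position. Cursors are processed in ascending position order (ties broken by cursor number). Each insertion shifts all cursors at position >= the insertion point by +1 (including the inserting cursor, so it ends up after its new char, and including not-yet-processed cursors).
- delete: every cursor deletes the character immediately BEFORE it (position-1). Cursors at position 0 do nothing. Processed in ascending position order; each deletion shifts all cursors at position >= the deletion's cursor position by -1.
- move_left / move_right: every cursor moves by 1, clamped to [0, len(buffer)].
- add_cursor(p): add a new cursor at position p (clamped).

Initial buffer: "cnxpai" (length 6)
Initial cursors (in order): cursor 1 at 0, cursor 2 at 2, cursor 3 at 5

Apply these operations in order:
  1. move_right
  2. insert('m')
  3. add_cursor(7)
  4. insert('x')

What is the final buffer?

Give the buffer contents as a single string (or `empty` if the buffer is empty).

After op 1 (move_right): buffer="cnxpai" (len 6), cursors c1@1 c2@3 c3@6, authorship ......
After op 2 (insert('m')): buffer="cmnxmpaim" (len 9), cursors c1@2 c2@5 c3@9, authorship .1..2...3
After op 3 (add_cursor(7)): buffer="cmnxmpaim" (len 9), cursors c1@2 c2@5 c4@7 c3@9, authorship .1..2...3
After op 4 (insert('x')): buffer="cmxnxmxpaximx" (len 13), cursors c1@3 c2@7 c4@10 c3@13, authorship .11..22..4.33

Answer: cmxnxmxpaximx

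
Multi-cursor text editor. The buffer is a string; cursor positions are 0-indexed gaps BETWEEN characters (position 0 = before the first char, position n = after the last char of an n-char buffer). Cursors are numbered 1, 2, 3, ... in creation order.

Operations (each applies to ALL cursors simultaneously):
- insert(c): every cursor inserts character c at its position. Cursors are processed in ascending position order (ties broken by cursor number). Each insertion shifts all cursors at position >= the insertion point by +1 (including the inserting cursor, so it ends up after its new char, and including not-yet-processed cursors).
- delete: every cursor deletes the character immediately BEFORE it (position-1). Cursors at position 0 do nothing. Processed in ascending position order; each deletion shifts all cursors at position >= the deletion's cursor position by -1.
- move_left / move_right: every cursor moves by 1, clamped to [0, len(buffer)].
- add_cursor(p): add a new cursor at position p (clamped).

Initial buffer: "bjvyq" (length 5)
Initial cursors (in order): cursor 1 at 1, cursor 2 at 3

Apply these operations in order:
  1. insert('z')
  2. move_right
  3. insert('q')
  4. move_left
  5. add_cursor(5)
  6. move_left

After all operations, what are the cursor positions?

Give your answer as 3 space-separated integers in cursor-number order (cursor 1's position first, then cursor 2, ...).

After op 1 (insert('z')): buffer="bzjvzyq" (len 7), cursors c1@2 c2@5, authorship .1..2..
After op 2 (move_right): buffer="bzjvzyq" (len 7), cursors c1@3 c2@6, authorship .1..2..
After op 3 (insert('q')): buffer="bzjqvzyqq" (len 9), cursors c1@4 c2@8, authorship .1.1.2.2.
After op 4 (move_left): buffer="bzjqvzyqq" (len 9), cursors c1@3 c2@7, authorship .1.1.2.2.
After op 5 (add_cursor(5)): buffer="bzjqvzyqq" (len 9), cursors c1@3 c3@5 c2@7, authorship .1.1.2.2.
After op 6 (move_left): buffer="bzjqvzyqq" (len 9), cursors c1@2 c3@4 c2@6, authorship .1.1.2.2.

Answer: 2 6 4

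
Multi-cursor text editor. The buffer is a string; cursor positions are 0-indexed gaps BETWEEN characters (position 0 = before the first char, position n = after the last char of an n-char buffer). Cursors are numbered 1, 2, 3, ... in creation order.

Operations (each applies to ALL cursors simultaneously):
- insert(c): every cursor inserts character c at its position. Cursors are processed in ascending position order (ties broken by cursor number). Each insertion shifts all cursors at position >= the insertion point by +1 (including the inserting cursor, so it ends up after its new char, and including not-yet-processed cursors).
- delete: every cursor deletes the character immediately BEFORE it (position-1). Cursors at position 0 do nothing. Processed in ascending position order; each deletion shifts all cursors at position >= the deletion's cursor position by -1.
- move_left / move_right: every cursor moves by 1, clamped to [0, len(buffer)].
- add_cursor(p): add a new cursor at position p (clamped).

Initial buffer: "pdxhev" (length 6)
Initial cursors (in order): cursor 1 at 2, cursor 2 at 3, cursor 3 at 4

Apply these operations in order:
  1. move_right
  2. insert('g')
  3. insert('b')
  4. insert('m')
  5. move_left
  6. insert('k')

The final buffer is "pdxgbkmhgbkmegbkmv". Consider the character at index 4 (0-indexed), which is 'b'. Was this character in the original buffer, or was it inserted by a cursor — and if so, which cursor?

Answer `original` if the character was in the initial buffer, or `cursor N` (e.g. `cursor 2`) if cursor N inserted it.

Answer: cursor 1

Derivation:
After op 1 (move_right): buffer="pdxhev" (len 6), cursors c1@3 c2@4 c3@5, authorship ......
After op 2 (insert('g')): buffer="pdxghgegv" (len 9), cursors c1@4 c2@6 c3@8, authorship ...1.2.3.
After op 3 (insert('b')): buffer="pdxgbhgbegbv" (len 12), cursors c1@5 c2@8 c3@11, authorship ...11.22.33.
After op 4 (insert('m')): buffer="pdxgbmhgbmegbmv" (len 15), cursors c1@6 c2@10 c3@14, authorship ...111.222.333.
After op 5 (move_left): buffer="pdxgbmhgbmegbmv" (len 15), cursors c1@5 c2@9 c3@13, authorship ...111.222.333.
After op 6 (insert('k')): buffer="pdxgbkmhgbkmegbkmv" (len 18), cursors c1@6 c2@11 c3@16, authorship ...1111.2222.3333.
Authorship (.=original, N=cursor N): . . . 1 1 1 1 . 2 2 2 2 . 3 3 3 3 .
Index 4: author = 1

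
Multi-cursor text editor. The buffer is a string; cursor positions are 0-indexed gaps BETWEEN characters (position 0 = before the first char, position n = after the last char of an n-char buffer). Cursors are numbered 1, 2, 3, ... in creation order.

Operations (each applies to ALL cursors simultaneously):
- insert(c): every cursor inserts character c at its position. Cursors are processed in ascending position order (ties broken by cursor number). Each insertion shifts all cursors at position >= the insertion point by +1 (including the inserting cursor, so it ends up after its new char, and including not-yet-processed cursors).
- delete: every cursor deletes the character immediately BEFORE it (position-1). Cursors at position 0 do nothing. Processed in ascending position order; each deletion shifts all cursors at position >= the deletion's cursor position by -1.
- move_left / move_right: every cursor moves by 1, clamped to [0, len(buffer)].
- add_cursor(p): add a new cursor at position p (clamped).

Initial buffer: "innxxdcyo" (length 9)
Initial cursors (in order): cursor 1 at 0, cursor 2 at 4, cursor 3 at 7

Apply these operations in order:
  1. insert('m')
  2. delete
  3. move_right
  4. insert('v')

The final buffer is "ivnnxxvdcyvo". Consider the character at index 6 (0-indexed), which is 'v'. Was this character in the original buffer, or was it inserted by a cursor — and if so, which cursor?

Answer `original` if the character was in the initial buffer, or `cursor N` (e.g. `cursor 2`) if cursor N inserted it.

After op 1 (insert('m')): buffer="minnxmxdcmyo" (len 12), cursors c1@1 c2@6 c3@10, authorship 1....2...3..
After op 2 (delete): buffer="innxxdcyo" (len 9), cursors c1@0 c2@4 c3@7, authorship .........
After op 3 (move_right): buffer="innxxdcyo" (len 9), cursors c1@1 c2@5 c3@8, authorship .........
After op 4 (insert('v')): buffer="ivnnxxvdcyvo" (len 12), cursors c1@2 c2@7 c3@11, authorship .1....2...3.
Authorship (.=original, N=cursor N): . 1 . . . . 2 . . . 3 .
Index 6: author = 2

Answer: cursor 2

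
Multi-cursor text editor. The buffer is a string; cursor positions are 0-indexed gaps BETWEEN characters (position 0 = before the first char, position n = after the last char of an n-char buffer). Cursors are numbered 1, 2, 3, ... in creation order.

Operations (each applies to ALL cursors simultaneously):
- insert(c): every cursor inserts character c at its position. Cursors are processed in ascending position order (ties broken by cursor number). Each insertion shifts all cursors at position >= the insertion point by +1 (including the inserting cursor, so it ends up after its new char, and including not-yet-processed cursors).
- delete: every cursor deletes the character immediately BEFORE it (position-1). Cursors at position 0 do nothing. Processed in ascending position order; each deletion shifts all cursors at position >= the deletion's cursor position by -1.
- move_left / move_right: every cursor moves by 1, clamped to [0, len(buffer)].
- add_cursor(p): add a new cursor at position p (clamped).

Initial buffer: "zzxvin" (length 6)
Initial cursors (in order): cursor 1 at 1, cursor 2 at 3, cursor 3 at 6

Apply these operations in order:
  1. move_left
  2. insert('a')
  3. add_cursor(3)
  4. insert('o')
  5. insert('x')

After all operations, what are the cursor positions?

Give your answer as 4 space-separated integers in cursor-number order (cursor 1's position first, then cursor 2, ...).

Answer: 3 10 16 7

Derivation:
After op 1 (move_left): buffer="zzxvin" (len 6), cursors c1@0 c2@2 c3@5, authorship ......
After op 2 (insert('a')): buffer="azzaxvian" (len 9), cursors c1@1 c2@4 c3@8, authorship 1..2...3.
After op 3 (add_cursor(3)): buffer="azzaxvian" (len 9), cursors c1@1 c4@3 c2@4 c3@8, authorship 1..2...3.
After op 4 (insert('o')): buffer="aozzoaoxviaon" (len 13), cursors c1@2 c4@5 c2@7 c3@12, authorship 11..422...33.
After op 5 (insert('x')): buffer="aoxzzoxaoxxviaoxn" (len 17), cursors c1@3 c4@7 c2@10 c3@16, authorship 111..44222...333.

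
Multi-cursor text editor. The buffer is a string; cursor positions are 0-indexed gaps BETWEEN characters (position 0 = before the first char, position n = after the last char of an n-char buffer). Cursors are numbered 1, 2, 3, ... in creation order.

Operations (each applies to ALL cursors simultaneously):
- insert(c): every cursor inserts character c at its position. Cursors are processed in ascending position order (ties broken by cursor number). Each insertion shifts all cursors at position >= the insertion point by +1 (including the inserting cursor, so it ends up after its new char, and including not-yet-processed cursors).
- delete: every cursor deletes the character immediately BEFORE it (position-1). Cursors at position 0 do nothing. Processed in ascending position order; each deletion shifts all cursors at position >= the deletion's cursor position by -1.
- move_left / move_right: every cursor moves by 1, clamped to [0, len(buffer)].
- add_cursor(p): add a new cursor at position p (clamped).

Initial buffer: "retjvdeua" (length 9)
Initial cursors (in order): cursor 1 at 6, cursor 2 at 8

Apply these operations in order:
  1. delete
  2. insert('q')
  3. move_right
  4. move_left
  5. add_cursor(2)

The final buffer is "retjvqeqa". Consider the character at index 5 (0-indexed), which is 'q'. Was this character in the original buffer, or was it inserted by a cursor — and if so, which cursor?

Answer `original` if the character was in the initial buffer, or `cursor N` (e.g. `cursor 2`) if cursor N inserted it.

Answer: cursor 1

Derivation:
After op 1 (delete): buffer="retjvea" (len 7), cursors c1@5 c2@6, authorship .......
After op 2 (insert('q')): buffer="retjvqeqa" (len 9), cursors c1@6 c2@8, authorship .....1.2.
After op 3 (move_right): buffer="retjvqeqa" (len 9), cursors c1@7 c2@9, authorship .....1.2.
After op 4 (move_left): buffer="retjvqeqa" (len 9), cursors c1@6 c2@8, authorship .....1.2.
After op 5 (add_cursor(2)): buffer="retjvqeqa" (len 9), cursors c3@2 c1@6 c2@8, authorship .....1.2.
Authorship (.=original, N=cursor N): . . . . . 1 . 2 .
Index 5: author = 1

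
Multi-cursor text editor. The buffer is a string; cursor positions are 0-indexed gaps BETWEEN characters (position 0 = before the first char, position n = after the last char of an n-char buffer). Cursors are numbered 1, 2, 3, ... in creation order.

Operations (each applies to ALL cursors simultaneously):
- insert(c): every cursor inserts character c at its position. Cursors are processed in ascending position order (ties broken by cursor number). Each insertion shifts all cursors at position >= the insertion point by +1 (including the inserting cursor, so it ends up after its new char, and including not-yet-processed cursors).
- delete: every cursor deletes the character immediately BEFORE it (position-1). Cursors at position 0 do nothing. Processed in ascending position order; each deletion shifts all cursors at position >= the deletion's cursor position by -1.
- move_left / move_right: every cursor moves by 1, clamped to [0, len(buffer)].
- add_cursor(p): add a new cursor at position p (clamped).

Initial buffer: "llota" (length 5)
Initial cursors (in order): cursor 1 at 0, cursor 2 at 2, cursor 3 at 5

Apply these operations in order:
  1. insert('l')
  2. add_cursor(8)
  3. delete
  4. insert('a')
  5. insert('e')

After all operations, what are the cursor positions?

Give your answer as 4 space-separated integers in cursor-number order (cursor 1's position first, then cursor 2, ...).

Answer: 2 6 12 12

Derivation:
After op 1 (insert('l')): buffer="llllotal" (len 8), cursors c1@1 c2@4 c3@8, authorship 1..2...3
After op 2 (add_cursor(8)): buffer="llllotal" (len 8), cursors c1@1 c2@4 c3@8 c4@8, authorship 1..2...3
After op 3 (delete): buffer="llot" (len 4), cursors c1@0 c2@2 c3@4 c4@4, authorship ....
After op 4 (insert('a')): buffer="allaotaa" (len 8), cursors c1@1 c2@4 c3@8 c4@8, authorship 1..2..34
After op 5 (insert('e')): buffer="aellaeotaaee" (len 12), cursors c1@2 c2@6 c3@12 c4@12, authorship 11..22..3434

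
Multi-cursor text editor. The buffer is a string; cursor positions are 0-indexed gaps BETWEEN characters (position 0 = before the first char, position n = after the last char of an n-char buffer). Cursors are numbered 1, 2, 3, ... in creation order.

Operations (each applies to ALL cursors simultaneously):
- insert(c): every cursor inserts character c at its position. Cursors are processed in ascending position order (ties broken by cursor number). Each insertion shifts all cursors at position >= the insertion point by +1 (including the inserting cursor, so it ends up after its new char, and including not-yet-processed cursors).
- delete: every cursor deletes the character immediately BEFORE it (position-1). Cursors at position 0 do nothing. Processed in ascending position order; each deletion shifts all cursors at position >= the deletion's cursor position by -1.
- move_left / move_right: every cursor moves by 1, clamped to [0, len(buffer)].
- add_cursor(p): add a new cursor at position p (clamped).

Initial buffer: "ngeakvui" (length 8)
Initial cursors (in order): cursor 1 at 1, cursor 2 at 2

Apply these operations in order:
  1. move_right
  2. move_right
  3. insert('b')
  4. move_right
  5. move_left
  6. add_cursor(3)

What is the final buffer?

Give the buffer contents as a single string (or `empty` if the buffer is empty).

Answer: ngebabkvui

Derivation:
After op 1 (move_right): buffer="ngeakvui" (len 8), cursors c1@2 c2@3, authorship ........
After op 2 (move_right): buffer="ngeakvui" (len 8), cursors c1@3 c2@4, authorship ........
After op 3 (insert('b')): buffer="ngebabkvui" (len 10), cursors c1@4 c2@6, authorship ...1.2....
After op 4 (move_right): buffer="ngebabkvui" (len 10), cursors c1@5 c2@7, authorship ...1.2....
After op 5 (move_left): buffer="ngebabkvui" (len 10), cursors c1@4 c2@6, authorship ...1.2....
After op 6 (add_cursor(3)): buffer="ngebabkvui" (len 10), cursors c3@3 c1@4 c2@6, authorship ...1.2....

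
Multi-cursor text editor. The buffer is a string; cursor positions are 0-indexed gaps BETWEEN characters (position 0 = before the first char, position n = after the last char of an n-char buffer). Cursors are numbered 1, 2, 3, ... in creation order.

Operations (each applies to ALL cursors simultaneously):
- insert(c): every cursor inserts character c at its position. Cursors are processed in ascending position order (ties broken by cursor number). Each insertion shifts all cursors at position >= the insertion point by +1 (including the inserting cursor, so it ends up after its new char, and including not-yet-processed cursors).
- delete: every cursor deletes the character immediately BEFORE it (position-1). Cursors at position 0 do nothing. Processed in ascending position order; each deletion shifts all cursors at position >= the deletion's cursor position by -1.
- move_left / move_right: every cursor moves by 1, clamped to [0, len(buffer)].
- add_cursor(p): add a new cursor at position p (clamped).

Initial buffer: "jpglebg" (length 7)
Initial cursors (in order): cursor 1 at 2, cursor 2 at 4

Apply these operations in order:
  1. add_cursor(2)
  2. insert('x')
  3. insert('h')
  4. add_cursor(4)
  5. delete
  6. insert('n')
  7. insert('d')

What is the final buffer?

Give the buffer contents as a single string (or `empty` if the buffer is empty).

After op 1 (add_cursor(2)): buffer="jpglebg" (len 7), cursors c1@2 c3@2 c2@4, authorship .......
After op 2 (insert('x')): buffer="jpxxglxebg" (len 10), cursors c1@4 c3@4 c2@7, authorship ..13..2...
After op 3 (insert('h')): buffer="jpxxhhglxhebg" (len 13), cursors c1@6 c3@6 c2@10, authorship ..1313..22...
After op 4 (add_cursor(4)): buffer="jpxxhhglxhebg" (len 13), cursors c4@4 c1@6 c3@6 c2@10, authorship ..1313..22...
After op 5 (delete): buffer="jpxglxebg" (len 9), cursors c1@3 c3@3 c4@3 c2@6, authorship ..1..2...
After op 6 (insert('n')): buffer="jpxnnnglxnebg" (len 13), cursors c1@6 c3@6 c4@6 c2@10, authorship ..1134..22...
After op 7 (insert('d')): buffer="jpxnnndddglxndebg" (len 17), cursors c1@9 c3@9 c4@9 c2@14, authorship ..1134134..222...

Answer: jpxnnndddglxndebg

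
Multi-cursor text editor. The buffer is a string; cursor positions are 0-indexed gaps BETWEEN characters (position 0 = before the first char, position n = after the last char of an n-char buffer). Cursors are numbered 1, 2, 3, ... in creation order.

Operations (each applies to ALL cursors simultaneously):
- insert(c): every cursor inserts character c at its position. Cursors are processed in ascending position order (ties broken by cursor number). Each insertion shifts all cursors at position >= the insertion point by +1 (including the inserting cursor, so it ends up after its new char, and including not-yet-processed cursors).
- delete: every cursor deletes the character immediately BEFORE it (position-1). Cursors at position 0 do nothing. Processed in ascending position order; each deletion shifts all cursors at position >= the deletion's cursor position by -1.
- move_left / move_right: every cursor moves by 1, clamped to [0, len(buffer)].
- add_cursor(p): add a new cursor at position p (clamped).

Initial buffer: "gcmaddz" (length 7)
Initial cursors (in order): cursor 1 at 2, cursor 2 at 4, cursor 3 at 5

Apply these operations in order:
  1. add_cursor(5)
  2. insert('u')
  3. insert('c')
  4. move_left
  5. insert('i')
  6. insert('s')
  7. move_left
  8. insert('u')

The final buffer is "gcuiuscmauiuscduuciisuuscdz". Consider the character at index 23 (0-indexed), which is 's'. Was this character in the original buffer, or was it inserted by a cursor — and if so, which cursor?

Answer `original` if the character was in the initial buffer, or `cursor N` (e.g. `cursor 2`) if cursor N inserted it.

Answer: cursor 4

Derivation:
After op 1 (add_cursor(5)): buffer="gcmaddz" (len 7), cursors c1@2 c2@4 c3@5 c4@5, authorship .......
After op 2 (insert('u')): buffer="gcumauduudz" (len 11), cursors c1@3 c2@6 c3@9 c4@9, authorship ..1..2.34..
After op 3 (insert('c')): buffer="gcucmaucduuccdz" (len 15), cursors c1@4 c2@8 c3@13 c4@13, authorship ..11..22.3434..
After op 4 (move_left): buffer="gcucmaucduuccdz" (len 15), cursors c1@3 c2@7 c3@12 c4@12, authorship ..11..22.3434..
After op 5 (insert('i')): buffer="gcuicmauicduuciicdz" (len 19), cursors c1@4 c2@9 c3@16 c4@16, authorship ..111..222.343344..
After op 6 (insert('s')): buffer="gcuiscmauiscduuciisscdz" (len 23), cursors c1@5 c2@11 c3@20 c4@20, authorship ..1111..2222.34334344..
After op 7 (move_left): buffer="gcuiscmauiscduuciisscdz" (len 23), cursors c1@4 c2@10 c3@19 c4@19, authorship ..1111..2222.34334344..
After op 8 (insert('u')): buffer="gcuiuscmauiuscduuciisuuscdz" (len 27), cursors c1@5 c2@12 c3@23 c4@23, authorship ..11111..22222.3433433444..
Authorship (.=original, N=cursor N): . . 1 1 1 1 1 . . 2 2 2 2 2 . 3 4 3 3 4 3 3 4 4 4 . .
Index 23: author = 4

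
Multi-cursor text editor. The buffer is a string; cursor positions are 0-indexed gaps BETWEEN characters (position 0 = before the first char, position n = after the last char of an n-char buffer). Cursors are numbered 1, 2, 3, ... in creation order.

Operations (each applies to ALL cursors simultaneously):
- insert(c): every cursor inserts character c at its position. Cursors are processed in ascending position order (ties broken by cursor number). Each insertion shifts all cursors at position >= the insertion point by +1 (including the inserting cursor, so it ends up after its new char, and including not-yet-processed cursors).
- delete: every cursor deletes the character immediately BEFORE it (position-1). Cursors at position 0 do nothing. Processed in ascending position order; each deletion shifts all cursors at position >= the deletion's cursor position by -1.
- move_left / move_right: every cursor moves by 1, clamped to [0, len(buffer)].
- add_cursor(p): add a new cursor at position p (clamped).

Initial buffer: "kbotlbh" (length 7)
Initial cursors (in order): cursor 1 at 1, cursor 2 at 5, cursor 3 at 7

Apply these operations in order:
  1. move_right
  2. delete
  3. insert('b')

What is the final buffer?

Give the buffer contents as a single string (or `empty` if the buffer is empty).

Answer: kbotlbb

Derivation:
After op 1 (move_right): buffer="kbotlbh" (len 7), cursors c1@2 c2@6 c3@7, authorship .......
After op 2 (delete): buffer="kotl" (len 4), cursors c1@1 c2@4 c3@4, authorship ....
After op 3 (insert('b')): buffer="kbotlbb" (len 7), cursors c1@2 c2@7 c3@7, authorship .1...23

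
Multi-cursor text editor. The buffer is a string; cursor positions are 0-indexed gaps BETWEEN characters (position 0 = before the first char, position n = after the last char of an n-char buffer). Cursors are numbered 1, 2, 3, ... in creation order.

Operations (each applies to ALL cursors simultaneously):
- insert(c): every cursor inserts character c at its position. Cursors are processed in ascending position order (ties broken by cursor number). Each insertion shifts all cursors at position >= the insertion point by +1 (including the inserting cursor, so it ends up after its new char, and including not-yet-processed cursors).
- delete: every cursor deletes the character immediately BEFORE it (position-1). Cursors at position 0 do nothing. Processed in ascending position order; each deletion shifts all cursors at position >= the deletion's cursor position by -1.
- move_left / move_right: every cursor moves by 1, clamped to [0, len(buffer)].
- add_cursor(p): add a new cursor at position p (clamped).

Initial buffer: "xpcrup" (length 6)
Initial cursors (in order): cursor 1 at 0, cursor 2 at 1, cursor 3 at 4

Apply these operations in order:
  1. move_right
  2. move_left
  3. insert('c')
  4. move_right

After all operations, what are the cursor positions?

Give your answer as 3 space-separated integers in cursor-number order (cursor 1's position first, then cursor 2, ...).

After op 1 (move_right): buffer="xpcrup" (len 6), cursors c1@1 c2@2 c3@5, authorship ......
After op 2 (move_left): buffer="xpcrup" (len 6), cursors c1@0 c2@1 c3@4, authorship ......
After op 3 (insert('c')): buffer="cxcpcrcup" (len 9), cursors c1@1 c2@3 c3@7, authorship 1.2...3..
After op 4 (move_right): buffer="cxcpcrcup" (len 9), cursors c1@2 c2@4 c3@8, authorship 1.2...3..

Answer: 2 4 8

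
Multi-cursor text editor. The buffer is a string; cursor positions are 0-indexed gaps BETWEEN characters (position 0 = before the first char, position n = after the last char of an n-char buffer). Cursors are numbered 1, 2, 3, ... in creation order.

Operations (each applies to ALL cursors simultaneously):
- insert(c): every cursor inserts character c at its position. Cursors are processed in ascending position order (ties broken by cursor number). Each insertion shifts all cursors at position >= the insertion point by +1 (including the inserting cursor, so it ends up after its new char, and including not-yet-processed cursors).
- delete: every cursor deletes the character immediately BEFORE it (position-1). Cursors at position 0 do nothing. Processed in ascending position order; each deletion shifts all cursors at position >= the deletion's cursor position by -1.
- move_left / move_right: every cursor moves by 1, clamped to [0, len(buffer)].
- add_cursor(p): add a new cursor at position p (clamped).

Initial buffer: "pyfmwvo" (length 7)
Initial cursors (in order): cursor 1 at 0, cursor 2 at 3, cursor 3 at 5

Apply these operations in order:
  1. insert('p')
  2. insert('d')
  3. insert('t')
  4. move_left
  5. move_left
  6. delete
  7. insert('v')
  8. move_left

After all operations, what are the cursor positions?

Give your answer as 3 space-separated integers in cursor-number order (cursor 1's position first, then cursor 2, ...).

Answer: 0 6 11

Derivation:
After op 1 (insert('p')): buffer="ppyfpmwpvo" (len 10), cursors c1@1 c2@5 c3@8, authorship 1...2..3..
After op 2 (insert('d')): buffer="pdpyfpdmwpdvo" (len 13), cursors c1@2 c2@7 c3@11, authorship 11...22..33..
After op 3 (insert('t')): buffer="pdtpyfpdtmwpdtvo" (len 16), cursors c1@3 c2@9 c3@14, authorship 111...222..333..
After op 4 (move_left): buffer="pdtpyfpdtmwpdtvo" (len 16), cursors c1@2 c2@8 c3@13, authorship 111...222..333..
After op 5 (move_left): buffer="pdtpyfpdtmwpdtvo" (len 16), cursors c1@1 c2@7 c3@12, authorship 111...222..333..
After op 6 (delete): buffer="dtpyfdtmwdtvo" (len 13), cursors c1@0 c2@5 c3@9, authorship 11...22..33..
After op 7 (insert('v')): buffer="vdtpyfvdtmwvdtvo" (len 16), cursors c1@1 c2@7 c3@12, authorship 111...222..333..
After op 8 (move_left): buffer="vdtpyfvdtmwvdtvo" (len 16), cursors c1@0 c2@6 c3@11, authorship 111...222..333..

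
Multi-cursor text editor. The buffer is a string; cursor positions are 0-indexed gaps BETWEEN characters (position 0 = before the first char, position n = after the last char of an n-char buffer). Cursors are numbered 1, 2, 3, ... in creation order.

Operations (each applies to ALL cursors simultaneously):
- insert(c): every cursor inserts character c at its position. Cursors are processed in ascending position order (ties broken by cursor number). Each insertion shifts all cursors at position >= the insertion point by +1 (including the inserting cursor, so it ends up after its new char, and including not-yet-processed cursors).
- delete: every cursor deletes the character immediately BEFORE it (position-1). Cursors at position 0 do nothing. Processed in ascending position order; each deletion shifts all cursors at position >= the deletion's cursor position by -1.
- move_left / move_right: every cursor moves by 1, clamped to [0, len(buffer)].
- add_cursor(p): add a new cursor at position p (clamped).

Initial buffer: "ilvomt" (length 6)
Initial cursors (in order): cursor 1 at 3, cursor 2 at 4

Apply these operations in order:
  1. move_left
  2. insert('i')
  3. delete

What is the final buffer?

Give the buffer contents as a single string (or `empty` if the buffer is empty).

After op 1 (move_left): buffer="ilvomt" (len 6), cursors c1@2 c2@3, authorship ......
After op 2 (insert('i')): buffer="iliviomt" (len 8), cursors c1@3 c2@5, authorship ..1.2...
After op 3 (delete): buffer="ilvomt" (len 6), cursors c1@2 c2@3, authorship ......

Answer: ilvomt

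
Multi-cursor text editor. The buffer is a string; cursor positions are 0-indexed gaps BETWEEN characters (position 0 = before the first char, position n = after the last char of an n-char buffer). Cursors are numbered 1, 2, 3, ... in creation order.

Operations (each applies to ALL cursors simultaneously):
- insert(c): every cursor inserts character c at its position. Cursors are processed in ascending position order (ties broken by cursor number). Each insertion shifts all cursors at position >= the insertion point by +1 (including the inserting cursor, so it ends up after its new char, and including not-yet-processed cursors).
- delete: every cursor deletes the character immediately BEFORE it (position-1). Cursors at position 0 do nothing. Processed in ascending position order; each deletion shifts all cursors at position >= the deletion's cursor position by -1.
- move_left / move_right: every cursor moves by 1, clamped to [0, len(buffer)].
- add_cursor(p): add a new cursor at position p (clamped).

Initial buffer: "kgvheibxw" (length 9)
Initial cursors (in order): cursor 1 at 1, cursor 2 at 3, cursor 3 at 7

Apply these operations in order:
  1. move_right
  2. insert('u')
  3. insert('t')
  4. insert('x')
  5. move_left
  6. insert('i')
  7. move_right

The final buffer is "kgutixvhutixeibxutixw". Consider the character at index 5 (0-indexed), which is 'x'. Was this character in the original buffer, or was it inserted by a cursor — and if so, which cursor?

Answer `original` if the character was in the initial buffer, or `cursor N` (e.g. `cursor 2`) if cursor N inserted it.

Answer: cursor 1

Derivation:
After op 1 (move_right): buffer="kgvheibxw" (len 9), cursors c1@2 c2@4 c3@8, authorship .........
After op 2 (insert('u')): buffer="kguvhueibxuw" (len 12), cursors c1@3 c2@6 c3@11, authorship ..1..2....3.
After op 3 (insert('t')): buffer="kgutvhuteibxutw" (len 15), cursors c1@4 c2@8 c3@14, authorship ..11..22....33.
After op 4 (insert('x')): buffer="kgutxvhutxeibxutxw" (len 18), cursors c1@5 c2@10 c3@17, authorship ..111..222....333.
After op 5 (move_left): buffer="kgutxvhutxeibxutxw" (len 18), cursors c1@4 c2@9 c3@16, authorship ..111..222....333.
After op 6 (insert('i')): buffer="kgutixvhutixeibxutixw" (len 21), cursors c1@5 c2@11 c3@19, authorship ..1111..2222....3333.
After op 7 (move_right): buffer="kgutixvhutixeibxutixw" (len 21), cursors c1@6 c2@12 c3@20, authorship ..1111..2222....3333.
Authorship (.=original, N=cursor N): . . 1 1 1 1 . . 2 2 2 2 . . . . 3 3 3 3 .
Index 5: author = 1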